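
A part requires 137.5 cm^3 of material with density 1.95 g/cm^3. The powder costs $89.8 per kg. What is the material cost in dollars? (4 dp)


Mass = 137.5*1.95/1000 = 0.268125 kg
Cost = 0.268125 * 89.8 = 24.0776 $


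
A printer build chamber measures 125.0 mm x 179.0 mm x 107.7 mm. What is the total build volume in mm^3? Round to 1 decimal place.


V = 125.0 * 179.0 * 107.7 = 2409787.5 mm^3


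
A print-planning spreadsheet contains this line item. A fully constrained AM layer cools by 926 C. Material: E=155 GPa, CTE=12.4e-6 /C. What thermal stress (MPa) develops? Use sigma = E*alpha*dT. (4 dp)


sigma = 155*1000 * 12.4e-6 * 926 = 1779.772 MPa


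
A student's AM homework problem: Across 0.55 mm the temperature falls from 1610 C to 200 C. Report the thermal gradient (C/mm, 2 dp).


G = (1610-200)/0.55 = 2563.64 C/mm


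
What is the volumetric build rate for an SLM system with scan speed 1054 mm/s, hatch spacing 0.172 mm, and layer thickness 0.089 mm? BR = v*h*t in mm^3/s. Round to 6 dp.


Rate = 1054 * 0.172 * 0.089 = 16.134632 mm^3/s


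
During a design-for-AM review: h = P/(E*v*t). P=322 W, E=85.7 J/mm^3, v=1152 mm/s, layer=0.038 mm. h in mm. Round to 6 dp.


h = 322 / (85.7*1152*0.038) = 0.08583 mm


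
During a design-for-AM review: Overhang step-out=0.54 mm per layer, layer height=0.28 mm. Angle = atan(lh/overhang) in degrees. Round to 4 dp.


angle = atan(0.28/0.54) = 27.4076 degrees


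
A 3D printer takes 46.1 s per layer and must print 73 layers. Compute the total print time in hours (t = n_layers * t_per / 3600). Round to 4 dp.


t = 73 * 46.1 / 3600 = 0.9348 hrs


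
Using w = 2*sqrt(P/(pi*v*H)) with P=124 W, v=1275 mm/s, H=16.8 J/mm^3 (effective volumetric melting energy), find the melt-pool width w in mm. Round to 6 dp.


w = 2*sqrt(124/(pi*1275*16.8)) = 0.085853 mm


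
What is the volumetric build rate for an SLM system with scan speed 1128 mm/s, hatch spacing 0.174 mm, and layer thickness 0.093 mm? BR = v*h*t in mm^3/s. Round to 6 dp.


Rate = 1128 * 0.174 * 0.093 = 18.253296 mm^3/s


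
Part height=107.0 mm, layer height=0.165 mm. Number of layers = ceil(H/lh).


Layers = ceil(107.0/0.165) = 649


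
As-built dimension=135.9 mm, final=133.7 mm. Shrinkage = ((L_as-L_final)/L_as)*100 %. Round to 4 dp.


Shrinkage = ((135.9-133.7)/135.9)*100 = 1.6188 %


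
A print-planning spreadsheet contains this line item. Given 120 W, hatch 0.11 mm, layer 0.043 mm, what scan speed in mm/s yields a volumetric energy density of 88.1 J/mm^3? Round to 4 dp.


v = 120 / (88.1*0.11*0.043) = 287.968 mm/s


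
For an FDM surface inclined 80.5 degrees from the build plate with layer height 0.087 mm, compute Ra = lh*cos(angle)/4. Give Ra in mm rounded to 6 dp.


Ra = 0.087 * cos(80.5) / 4 = 0.00359 mm


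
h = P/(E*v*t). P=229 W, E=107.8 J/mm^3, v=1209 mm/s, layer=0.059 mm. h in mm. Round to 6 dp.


h = 229 / (107.8*1209*0.059) = 0.029781 mm


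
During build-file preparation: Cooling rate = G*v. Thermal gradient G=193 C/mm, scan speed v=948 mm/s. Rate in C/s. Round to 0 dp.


CR = 193 * 948 = 182964 C/s


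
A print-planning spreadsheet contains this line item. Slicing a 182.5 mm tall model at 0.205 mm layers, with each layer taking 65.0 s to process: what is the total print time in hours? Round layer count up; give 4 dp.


Layers = ceil(182.5/0.205) = 891
t = 891 * 65.0 / 3600 = 16.0875 hrs


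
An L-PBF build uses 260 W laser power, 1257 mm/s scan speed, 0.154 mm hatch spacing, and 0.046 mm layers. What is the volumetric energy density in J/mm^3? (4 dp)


E = 260 / (1257*0.154*0.046) = 29.1984 J/mm^3


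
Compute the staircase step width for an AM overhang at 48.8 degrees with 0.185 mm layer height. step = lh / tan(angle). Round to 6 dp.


step = 0.185 / tan(48.8) = 0.161955 mm


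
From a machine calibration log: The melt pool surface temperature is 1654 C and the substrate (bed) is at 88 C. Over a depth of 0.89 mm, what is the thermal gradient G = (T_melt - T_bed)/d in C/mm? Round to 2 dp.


G = (1654-88)/0.89 = 1759.55 C/mm


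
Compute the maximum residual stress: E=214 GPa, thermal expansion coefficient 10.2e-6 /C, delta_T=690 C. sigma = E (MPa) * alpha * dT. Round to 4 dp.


sigma = 214*1000 * 10.2e-6 * 690 = 1506.132 MPa


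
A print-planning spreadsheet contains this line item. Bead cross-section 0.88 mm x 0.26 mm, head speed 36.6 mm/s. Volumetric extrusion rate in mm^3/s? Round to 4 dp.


Rate = 0.88 * 0.26 * 36.6 = 8.3741 mm^3/s


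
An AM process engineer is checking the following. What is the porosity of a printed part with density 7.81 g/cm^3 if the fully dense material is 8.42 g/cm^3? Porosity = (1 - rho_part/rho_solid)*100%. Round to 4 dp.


Porosity = (1-7.81/8.42)*100 = 7.2447 %


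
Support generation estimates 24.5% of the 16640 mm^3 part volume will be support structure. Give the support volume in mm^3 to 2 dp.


V_support = 16640 * 0.245 = 4076.8 mm^3


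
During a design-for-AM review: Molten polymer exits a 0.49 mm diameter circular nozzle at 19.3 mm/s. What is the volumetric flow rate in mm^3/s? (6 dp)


A = pi*(0.49/2)^2 = 0.1885741 mm^2
Q = 0.1885741 * 19.3 = 3.63948 mm^3/s


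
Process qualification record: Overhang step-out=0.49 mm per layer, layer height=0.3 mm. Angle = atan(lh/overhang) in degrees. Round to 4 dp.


angle = atan(0.3/0.49) = 31.4768 degrees


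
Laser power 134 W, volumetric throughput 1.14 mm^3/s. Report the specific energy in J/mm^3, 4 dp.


SE = 134 / 1.14 = 117.5439 J/mm^3


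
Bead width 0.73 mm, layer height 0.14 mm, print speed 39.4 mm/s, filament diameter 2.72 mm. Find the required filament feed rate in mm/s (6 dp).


Q = 0.73 * 0.14 * 39.4 = 4.02668 mm^3/s
A_fil = pi*(2.72/2)^2 = 5.81068977 mm^2
v_feed = 4.02668 / 5.81068977 = 0.692978 mm/s


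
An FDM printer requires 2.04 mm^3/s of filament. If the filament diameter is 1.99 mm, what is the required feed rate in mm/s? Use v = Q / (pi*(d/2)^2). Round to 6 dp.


A = pi*(1.99/2)^2 = 3.110255
v = 2.04 / 3.110255 = 0.655895 mm/s


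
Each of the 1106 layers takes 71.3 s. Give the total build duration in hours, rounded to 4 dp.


t = 1106 * 71.3 / 3600 = 21.9049 hrs


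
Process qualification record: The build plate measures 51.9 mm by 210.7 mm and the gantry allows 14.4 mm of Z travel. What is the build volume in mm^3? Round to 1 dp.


V = 51.9 * 210.7 * 14.4 = 157468.8 mm^3


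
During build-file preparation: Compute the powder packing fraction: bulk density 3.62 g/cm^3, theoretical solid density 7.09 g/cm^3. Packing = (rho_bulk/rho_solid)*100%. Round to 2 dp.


Packing = (3.62/7.09)*100 = 51.06 %


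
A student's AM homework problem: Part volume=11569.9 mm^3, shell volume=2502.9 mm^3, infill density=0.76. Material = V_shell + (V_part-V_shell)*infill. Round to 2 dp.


V_infill = (11569.9 - 2502.9) * 0.76 = 6890.92
V_total = 2502.9 + 6890.92 = 9393.82 mm^3


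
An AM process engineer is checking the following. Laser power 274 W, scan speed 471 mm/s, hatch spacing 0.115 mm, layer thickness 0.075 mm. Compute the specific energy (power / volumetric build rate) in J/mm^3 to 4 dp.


Build rate = 471 * 0.115 * 0.075 = 4.062375 mm^3/s
SE = 274 / 4.062375 = 67.4482 J/mm^3


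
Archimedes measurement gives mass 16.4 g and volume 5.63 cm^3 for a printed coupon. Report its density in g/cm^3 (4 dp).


rho = 16.4 / 5.63 = 2.913 g/cm^3


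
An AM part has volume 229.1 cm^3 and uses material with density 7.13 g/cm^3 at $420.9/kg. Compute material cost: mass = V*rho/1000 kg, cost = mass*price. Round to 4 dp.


Mass = 229.1*7.13/1000 = 1.633483 kg
Cost = 1.633483 * 420.9 = 687.533 $


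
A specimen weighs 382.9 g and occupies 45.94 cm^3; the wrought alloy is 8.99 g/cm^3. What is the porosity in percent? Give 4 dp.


rho_part = 382.9 / 45.94 = 8.3347845 g/cm^3
Porosity = (1 - 8.3347845/8.99)*100 = 7.2883 %


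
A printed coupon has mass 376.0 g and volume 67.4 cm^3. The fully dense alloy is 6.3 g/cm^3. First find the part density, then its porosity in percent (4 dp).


rho_part = 376.0 / 67.4 = 5.57863501 g/cm^3
Porosity = (1 - 5.57863501/6.3)*100 = 11.4502 %


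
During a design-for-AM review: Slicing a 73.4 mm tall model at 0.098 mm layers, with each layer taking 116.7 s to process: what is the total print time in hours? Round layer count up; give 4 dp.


Layers = ceil(73.4/0.098) = 749
t = 749 * 116.7 / 3600 = 24.2801 hrs


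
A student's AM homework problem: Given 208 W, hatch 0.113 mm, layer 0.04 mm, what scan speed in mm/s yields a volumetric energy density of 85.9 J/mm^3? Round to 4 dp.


v = 208 / (85.9*0.113*0.04) = 535.7124 mm/s


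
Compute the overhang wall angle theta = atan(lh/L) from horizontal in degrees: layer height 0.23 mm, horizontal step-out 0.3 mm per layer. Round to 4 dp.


angle = atan(0.23/0.3) = 37.4762 degrees


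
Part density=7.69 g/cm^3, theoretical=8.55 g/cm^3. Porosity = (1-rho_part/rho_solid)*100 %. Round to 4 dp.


Porosity = (1-7.69/8.55)*100 = 10.0585 %


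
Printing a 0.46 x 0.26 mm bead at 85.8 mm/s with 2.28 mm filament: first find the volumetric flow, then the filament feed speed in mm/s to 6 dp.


Q = 0.46 * 0.26 * 85.8 = 10.26168 mm^3/s
A_fil = pi*(2.28/2)^2 = 4.08281381 mm^2
v_feed = 10.26168 / 4.08281381 = 2.513384 mm/s


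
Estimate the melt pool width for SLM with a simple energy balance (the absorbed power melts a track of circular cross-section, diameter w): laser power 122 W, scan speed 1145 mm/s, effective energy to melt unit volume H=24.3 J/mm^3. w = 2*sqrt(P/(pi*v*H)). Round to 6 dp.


w = 2*sqrt(122/(pi*1145*24.3)) = 0.074719 mm


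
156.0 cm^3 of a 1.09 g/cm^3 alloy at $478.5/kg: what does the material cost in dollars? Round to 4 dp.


Mass = 156.0*1.09/1000 = 0.17004 kg
Cost = 0.17004 * 478.5 = 81.3641 $


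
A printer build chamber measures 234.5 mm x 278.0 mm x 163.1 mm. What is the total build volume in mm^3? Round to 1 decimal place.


V = 234.5 * 278.0 * 163.1 = 10632652.1 mm^3


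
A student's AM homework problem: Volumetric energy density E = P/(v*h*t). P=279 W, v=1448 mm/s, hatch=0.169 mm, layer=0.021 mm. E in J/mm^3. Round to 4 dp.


E = 279 / (1448*0.169*0.021) = 54.2912 J/mm^3


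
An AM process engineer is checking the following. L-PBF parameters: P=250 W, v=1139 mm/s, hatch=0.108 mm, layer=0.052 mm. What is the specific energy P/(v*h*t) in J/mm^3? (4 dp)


Build rate = 1139 * 0.108 * 0.052 = 6.396624 mm^3/s
SE = 250 / 6.396624 = 39.0831 J/mm^3


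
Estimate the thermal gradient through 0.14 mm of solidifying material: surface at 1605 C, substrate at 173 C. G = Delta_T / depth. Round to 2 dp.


G = (1605-173)/0.14 = 10228.57 C/mm


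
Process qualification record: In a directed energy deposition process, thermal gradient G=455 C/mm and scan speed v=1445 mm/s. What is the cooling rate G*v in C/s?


CR = 455 * 1445 = 657475 C/s


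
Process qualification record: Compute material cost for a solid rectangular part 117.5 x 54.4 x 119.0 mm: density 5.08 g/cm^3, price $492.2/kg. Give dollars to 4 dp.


V = 117.5 * 54.4 * 119.0 = 760648.0 mm^3 = 760.648 cm^3
Mass = 760.648 * 5.08 / 1000 = 3.86409184 kg
Cost = 3.86409184 * 492.2 = 1901.906 $


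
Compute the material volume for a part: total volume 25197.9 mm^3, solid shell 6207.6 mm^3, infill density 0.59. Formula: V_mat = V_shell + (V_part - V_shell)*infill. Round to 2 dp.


V_infill = (25197.9 - 6207.6) * 0.59 = 11204.28
V_total = 6207.6 + 11204.28 = 17411.88 mm^3


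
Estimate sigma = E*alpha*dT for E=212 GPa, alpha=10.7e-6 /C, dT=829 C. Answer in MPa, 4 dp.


sigma = 212*1000 * 10.7e-6 * 829 = 1880.5036 MPa


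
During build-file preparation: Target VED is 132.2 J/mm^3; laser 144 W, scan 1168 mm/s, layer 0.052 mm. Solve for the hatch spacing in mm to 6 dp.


h = 144 / (132.2*1168*0.052) = 0.017934 mm


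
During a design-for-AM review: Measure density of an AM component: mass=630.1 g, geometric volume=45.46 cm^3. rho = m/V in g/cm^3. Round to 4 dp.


rho = 630.1 / 45.46 = 13.8605 g/cm^3


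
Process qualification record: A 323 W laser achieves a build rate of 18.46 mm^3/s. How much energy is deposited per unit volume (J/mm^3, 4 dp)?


SE = 323 / 18.46 = 17.4973 J/mm^3


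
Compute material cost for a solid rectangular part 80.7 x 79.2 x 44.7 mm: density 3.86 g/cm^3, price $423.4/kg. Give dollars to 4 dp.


V = 80.7 * 79.2 * 44.7 = 285697.368 mm^3 = 285.697368 cm^3
Mass = 285.697368 * 3.86 / 1000 = 1.10279184 kg
Cost = 1.10279184 * 423.4 = 466.9221 $


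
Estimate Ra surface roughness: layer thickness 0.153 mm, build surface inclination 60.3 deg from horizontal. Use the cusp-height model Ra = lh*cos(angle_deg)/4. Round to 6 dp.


Ra = 0.153 * cos(60.3) / 4 = 0.018951 mm


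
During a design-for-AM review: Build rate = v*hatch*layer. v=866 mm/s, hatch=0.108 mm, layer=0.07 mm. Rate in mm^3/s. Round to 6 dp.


Rate = 866 * 0.108 * 0.07 = 6.54696 mm^3/s


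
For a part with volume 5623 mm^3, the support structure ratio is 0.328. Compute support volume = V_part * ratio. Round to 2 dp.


V_support = 5623 * 0.328 = 1844.34 mm^3


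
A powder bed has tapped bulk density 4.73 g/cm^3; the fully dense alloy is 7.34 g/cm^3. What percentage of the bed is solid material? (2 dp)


Packing = (4.73/7.34)*100 = 64.44 %


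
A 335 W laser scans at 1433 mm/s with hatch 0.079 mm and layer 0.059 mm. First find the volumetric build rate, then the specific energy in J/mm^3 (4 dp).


Build rate = 1433 * 0.079 * 0.059 = 6.679213 mm^3/s
SE = 335 / 6.679213 = 50.1556 J/mm^3


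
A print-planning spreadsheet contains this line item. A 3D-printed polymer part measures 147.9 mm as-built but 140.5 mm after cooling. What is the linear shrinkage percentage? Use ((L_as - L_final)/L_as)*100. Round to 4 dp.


Shrinkage = ((147.9-140.5)/147.9)*100 = 5.0034 %


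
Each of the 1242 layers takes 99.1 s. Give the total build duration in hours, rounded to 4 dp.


t = 1242 * 99.1 / 3600 = 34.1895 hrs


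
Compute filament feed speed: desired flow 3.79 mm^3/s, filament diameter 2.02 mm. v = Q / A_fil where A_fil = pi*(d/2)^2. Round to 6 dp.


A = pi*(2.02/2)^2 = 3.204739
v = 3.79 / 3.204739 = 1.182624 mm/s


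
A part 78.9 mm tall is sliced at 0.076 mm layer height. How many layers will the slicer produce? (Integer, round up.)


Layers = ceil(78.9/0.076) = 1039


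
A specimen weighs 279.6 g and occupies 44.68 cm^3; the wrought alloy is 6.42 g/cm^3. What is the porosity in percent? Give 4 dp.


rho_part = 279.6 / 44.68 = 6.25783348 g/cm^3
Porosity = (1 - 6.25783348/6.42)*100 = 2.526 %


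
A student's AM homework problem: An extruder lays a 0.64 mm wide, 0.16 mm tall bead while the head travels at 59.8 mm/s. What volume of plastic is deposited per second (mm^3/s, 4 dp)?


Rate = 0.64 * 0.16 * 59.8 = 6.1235 mm^3/s


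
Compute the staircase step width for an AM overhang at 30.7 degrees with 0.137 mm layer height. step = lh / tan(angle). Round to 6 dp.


step = 0.137 / tan(30.7) = 0.230734 mm


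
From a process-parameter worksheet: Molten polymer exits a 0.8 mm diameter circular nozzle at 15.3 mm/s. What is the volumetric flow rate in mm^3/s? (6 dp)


A = pi*(0.8/2)^2 = 0.50265482 mm^2
Q = 0.50265482 * 15.3 = 7.690619 mm^3/s


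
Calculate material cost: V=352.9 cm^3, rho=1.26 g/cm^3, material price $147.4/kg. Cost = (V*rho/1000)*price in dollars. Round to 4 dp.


Mass = 352.9*1.26/1000 = 0.444654 kg
Cost = 0.444654 * 147.4 = 65.542 $


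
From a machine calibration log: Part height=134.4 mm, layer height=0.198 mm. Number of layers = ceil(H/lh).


Layers = ceil(134.4/0.198) = 679


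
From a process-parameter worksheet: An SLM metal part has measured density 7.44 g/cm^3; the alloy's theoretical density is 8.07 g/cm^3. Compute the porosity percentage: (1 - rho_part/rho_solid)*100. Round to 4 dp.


Porosity = (1-7.44/8.07)*100 = 7.8067 %


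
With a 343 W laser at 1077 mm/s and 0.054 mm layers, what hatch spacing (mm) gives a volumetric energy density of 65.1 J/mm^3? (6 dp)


h = 343 / (65.1*1077*0.054) = 0.090595 mm


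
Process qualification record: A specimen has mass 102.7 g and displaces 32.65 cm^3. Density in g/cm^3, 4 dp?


rho = 102.7 / 32.65 = 3.1455 g/cm^3


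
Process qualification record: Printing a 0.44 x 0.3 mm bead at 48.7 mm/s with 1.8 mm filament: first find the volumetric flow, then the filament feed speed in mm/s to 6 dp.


Q = 0.44 * 0.3 * 48.7 = 6.4284 mm^3/s
A_fil = pi*(1.8/2)^2 = 2.54469005 mm^2
v_feed = 6.4284 / 2.54469005 = 2.526202 mm/s


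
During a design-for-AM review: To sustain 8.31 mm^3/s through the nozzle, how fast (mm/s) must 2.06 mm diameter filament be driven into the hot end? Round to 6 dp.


A = pi*(2.06/2)^2 = 3.332916
v = 8.31 / 3.332916 = 2.493312 mm/s


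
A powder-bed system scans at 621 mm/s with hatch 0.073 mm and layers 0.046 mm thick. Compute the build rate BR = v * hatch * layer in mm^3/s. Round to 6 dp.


Rate = 621 * 0.073 * 0.046 = 2.085318 mm^3/s


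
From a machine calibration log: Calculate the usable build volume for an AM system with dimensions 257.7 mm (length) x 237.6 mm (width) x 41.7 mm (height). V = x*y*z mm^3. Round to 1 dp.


V = 257.7 * 237.6 * 41.7 = 2553271.0 mm^3


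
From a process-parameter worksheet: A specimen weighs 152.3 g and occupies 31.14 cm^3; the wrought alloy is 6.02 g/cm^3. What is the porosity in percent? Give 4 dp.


rho_part = 152.3 / 31.14 = 4.89081567 g/cm^3
Porosity = (1 - 4.89081567/6.02)*100 = 18.7572 %


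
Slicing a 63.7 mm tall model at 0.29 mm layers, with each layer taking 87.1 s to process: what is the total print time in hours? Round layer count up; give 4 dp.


Layers = ceil(63.7/0.29) = 220
t = 220 * 87.1 / 3600 = 5.3228 hrs


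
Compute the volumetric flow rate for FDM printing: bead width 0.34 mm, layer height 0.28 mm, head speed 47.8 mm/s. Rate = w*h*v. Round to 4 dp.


Rate = 0.34 * 0.28 * 47.8 = 4.5506 mm^3/s


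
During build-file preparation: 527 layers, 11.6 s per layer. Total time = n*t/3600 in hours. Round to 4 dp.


t = 527 * 11.6 / 3600 = 1.6981 hrs


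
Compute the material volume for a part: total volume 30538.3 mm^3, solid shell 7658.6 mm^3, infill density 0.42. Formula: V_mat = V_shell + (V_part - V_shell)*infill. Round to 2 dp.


V_infill = (30538.3 - 7658.6) * 0.42 = 9609.47
V_total = 7658.6 + 9609.47 = 17268.07 mm^3


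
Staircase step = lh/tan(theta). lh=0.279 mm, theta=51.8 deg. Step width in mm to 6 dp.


step = 0.279 / tan(51.8) = 0.219551 mm


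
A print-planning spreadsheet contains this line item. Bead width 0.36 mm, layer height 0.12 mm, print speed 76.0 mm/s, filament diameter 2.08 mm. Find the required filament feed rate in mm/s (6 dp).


Q = 0.36 * 0.12 * 76.0 = 3.2832 mm^3/s
A_fil = pi*(2.08/2)^2 = 3.39794661 mm^2
v_feed = 3.2832 / 3.39794661 = 0.966231 mm/s


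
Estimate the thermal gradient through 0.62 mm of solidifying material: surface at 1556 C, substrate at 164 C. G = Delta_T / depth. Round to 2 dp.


G = (1556-164)/0.62 = 2245.16 C/mm


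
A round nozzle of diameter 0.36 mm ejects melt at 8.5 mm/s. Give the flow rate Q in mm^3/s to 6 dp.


A = pi*(0.36/2)^2 = 0.1017876 mm^2
Q = 0.1017876 * 8.5 = 0.865195 mm^3/s


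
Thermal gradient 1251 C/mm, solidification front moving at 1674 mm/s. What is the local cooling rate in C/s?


CR = 1251 * 1674 = 2094174 C/s


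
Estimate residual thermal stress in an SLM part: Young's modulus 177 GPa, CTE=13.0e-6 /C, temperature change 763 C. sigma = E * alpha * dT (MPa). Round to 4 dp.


sigma = 177*1000 * 13.0e-6 * 763 = 1755.663 MPa


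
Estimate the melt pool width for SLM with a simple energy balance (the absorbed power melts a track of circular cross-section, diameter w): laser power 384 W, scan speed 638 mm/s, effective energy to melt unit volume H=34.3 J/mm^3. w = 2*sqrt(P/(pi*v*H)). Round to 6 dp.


w = 2*sqrt(384/(pi*638*34.3)) = 0.149473 mm


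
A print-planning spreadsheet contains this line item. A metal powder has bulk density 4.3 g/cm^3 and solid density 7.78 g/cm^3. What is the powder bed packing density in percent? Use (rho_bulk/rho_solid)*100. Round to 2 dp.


Packing = (4.3/7.78)*100 = 55.27 %


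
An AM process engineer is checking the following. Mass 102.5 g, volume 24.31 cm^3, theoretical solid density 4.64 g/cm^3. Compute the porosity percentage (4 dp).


rho_part = 102.5 / 24.31 = 4.21637186 g/cm^3
Porosity = (1 - 4.21637186/4.64)*100 = 9.1299 %


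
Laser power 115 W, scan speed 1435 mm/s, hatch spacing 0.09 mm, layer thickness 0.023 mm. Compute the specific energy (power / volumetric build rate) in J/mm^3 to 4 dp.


Build rate = 1435 * 0.09 * 0.023 = 2.97045 mm^3/s
SE = 115 / 2.97045 = 38.7147 J/mm^3


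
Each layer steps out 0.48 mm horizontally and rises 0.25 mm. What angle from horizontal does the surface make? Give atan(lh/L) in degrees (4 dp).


angle = atan(0.25/0.48) = 27.512 degrees


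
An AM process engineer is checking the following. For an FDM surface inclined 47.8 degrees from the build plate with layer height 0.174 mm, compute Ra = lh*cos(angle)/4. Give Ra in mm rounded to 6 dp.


Ra = 0.174 * cos(47.8) / 4 = 0.02922 mm


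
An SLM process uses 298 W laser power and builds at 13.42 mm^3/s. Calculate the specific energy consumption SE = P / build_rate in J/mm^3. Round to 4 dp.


SE = 298 / 13.42 = 22.2057 J/mm^3


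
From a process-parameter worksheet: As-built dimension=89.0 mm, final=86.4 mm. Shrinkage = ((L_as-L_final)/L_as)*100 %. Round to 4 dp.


Shrinkage = ((89.0-86.4)/89.0)*100 = 2.9213 %


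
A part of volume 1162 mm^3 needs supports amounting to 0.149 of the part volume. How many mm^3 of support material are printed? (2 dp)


V_support = 1162 * 0.149 = 173.14 mm^3


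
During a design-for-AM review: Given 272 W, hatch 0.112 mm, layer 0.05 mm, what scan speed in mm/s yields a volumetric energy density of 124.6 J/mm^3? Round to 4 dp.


v = 272 / (124.6*0.112*0.05) = 389.8188 mm/s


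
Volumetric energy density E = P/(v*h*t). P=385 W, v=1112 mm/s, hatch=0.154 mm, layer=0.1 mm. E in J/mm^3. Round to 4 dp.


E = 385 / (1112*0.154*0.1) = 22.482 J/mm^3


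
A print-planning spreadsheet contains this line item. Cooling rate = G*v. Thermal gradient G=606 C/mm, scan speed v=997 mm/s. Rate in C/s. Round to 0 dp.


CR = 606 * 997 = 604182 C/s


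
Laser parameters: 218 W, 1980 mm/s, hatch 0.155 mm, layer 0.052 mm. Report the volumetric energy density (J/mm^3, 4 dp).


E = 218 / (1980*0.155*0.052) = 13.6602 J/mm^3


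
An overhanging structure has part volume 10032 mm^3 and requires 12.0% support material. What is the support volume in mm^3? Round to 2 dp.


V_support = 10032 * 0.12 = 1203.84 mm^3


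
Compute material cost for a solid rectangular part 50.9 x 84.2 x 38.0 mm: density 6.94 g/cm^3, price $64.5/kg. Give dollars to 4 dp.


V = 50.9 * 84.2 * 38.0 = 162859.64 mm^3 = 162.85964 cm^3
Mass = 162.85964 * 6.94 / 1000 = 1.1302459 kg
Cost = 1.1302459 * 64.5 = 72.9009 $


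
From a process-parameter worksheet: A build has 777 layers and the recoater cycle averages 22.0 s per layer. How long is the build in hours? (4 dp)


t = 777 * 22.0 / 3600 = 4.7483 hrs


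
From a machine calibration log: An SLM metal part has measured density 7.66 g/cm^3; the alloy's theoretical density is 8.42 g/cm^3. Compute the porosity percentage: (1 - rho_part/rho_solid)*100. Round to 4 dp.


Porosity = (1-7.66/8.42)*100 = 9.0261 %


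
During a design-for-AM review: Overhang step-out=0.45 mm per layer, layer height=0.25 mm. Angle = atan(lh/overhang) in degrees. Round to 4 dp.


angle = atan(0.25/0.45) = 29.0546 degrees


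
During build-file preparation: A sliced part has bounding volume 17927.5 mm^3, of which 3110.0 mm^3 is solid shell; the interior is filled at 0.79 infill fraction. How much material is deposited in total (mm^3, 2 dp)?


V_infill = (17927.5 - 3110.0) * 0.79 = 11705.83
V_total = 3110.0 + 11705.83 = 14815.83 mm^3


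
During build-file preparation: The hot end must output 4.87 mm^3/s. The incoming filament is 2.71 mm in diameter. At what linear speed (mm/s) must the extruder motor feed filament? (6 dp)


A = pi*(2.71/2)^2 = 5.768043
v = 4.87 / 5.768043 = 0.844307 mm/s


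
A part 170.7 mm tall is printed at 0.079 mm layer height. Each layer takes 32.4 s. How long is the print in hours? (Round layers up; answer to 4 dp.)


Layers = ceil(170.7/0.079) = 2161
t = 2161 * 32.4 / 3600 = 19.449 hrs


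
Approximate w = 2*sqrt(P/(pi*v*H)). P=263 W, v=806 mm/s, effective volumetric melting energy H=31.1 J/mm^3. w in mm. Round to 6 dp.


w = 2*sqrt(263/(pi*806*31.1)) = 0.115581 mm


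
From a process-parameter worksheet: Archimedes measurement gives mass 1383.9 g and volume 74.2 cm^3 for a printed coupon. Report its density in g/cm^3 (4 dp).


rho = 1383.9 / 74.2 = 18.6509 g/cm^3


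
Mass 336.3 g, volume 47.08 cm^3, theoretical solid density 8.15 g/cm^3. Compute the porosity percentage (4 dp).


rho_part = 336.3 / 47.08 = 7.14316058 g/cm^3
Porosity = (1 - 7.14316058/8.15)*100 = 12.3539 %


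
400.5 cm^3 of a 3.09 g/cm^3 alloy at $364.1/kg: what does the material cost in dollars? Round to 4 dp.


Mass = 400.5*3.09/1000 = 1.237545 kg
Cost = 1.237545 * 364.1 = 450.5901 $


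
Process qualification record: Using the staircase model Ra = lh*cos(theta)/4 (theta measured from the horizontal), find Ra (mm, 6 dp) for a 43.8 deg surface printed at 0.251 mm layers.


Ra = 0.251 * cos(43.8) / 4 = 0.04529 mm


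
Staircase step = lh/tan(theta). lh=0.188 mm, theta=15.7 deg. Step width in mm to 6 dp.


step = 0.188 / tan(15.7) = 0.668831 mm


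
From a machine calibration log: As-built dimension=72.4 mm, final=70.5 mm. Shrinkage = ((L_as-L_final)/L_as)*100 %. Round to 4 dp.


Shrinkage = ((72.4-70.5)/72.4)*100 = 2.6243 %


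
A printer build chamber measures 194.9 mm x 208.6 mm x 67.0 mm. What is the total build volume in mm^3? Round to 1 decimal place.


V = 194.9 * 208.6 * 67.0 = 2723961.4 mm^3


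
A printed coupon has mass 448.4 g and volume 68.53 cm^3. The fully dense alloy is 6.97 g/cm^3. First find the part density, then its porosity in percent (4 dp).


rho_part = 448.4 / 68.53 = 6.5431198 g/cm^3
Porosity = (1 - 6.5431198/6.97)*100 = 6.1245 %


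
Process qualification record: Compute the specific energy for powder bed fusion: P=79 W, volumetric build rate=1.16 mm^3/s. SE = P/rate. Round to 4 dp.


SE = 79 / 1.16 = 68.1034 J/mm^3


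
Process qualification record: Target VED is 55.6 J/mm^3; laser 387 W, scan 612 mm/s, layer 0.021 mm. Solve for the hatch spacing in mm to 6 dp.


h = 387 / (55.6*612*0.021) = 0.541584 mm


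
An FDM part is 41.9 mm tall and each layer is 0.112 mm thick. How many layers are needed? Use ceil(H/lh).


Layers = ceil(41.9/0.112) = 375


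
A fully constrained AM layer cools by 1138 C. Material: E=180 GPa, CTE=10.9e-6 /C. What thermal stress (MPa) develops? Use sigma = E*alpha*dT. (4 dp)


sigma = 180*1000 * 10.9e-6 * 1138 = 2232.756 MPa


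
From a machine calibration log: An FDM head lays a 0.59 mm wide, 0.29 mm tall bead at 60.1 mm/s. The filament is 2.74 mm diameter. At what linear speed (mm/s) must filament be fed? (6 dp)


Q = 0.59 * 0.29 * 60.1 = 10.28311 mm^3/s
A_fil = pi*(2.74/2)^2 = 5.89645525 mm^2
v_feed = 10.28311 / 5.89645525 = 1.743948 mm/s


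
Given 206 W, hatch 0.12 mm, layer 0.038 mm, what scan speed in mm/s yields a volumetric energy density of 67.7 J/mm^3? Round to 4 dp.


v = 206 / (67.7*0.12*0.038) = 667.2886 mm/s


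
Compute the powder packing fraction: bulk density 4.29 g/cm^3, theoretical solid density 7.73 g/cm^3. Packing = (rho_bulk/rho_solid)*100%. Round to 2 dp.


Packing = (4.29/7.73)*100 = 55.5 %


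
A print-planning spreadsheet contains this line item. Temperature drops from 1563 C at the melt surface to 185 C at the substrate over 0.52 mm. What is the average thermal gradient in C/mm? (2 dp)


G = (1563-185)/0.52 = 2650.0 C/mm


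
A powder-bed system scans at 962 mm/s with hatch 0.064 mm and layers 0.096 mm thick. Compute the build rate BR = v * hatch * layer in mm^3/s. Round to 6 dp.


Rate = 962 * 0.064 * 0.096 = 5.910528 mm^3/s


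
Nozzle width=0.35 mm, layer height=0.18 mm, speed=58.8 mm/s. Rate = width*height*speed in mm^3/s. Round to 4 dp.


Rate = 0.35 * 0.18 * 58.8 = 3.7044 mm^3/s


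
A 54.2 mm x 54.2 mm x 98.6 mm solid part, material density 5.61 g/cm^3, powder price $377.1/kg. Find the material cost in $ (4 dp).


V = 54.2 * 54.2 * 98.6 = 289651.304 mm^3 = 289.651304 cm^3
Mass = 289.651304 * 5.61 / 1000 = 1.62494382 kg
Cost = 1.62494382 * 377.1 = 612.7663 $


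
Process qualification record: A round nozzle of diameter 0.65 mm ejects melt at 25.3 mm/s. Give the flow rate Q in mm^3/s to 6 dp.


A = pi*(0.65/2)^2 = 0.33183072 mm^2
Q = 0.33183072 * 25.3 = 8.395317 mm^3/s


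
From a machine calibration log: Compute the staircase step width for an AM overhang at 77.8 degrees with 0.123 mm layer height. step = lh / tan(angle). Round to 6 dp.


step = 0.123 / tan(77.8) = 0.026594 mm


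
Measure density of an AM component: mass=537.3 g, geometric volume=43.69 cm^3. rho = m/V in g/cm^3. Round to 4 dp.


rho = 537.3 / 43.69 = 12.298 g/cm^3


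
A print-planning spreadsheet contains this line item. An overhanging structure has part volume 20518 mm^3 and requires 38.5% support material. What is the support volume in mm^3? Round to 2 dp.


V_support = 20518 * 0.385 = 7899.43 mm^3


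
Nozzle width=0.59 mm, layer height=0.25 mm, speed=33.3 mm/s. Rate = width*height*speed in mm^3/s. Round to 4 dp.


Rate = 0.59 * 0.25 * 33.3 = 4.9118 mm^3/s


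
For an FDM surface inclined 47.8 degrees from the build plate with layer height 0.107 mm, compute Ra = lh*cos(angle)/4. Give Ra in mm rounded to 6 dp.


Ra = 0.107 * cos(47.8) / 4 = 0.017969 mm


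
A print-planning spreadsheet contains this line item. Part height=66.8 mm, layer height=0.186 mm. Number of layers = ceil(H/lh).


Layers = ceil(66.8/0.186) = 360


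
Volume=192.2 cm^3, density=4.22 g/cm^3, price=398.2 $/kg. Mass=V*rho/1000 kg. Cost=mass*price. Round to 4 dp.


Mass = 192.2*4.22/1000 = 0.811084 kg
Cost = 0.811084 * 398.2 = 322.9736 $


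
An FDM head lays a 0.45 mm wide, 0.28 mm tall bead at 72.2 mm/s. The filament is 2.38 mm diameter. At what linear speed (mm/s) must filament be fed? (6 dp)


Q = 0.45 * 0.28 * 72.2 = 9.0972 mm^3/s
A_fil = pi*(2.38/2)^2 = 4.44880936 mm^2
v_feed = 9.0972 / 4.44880936 = 2.044862 mm/s


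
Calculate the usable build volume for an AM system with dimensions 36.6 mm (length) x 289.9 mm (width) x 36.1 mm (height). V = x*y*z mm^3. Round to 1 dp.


V = 36.6 * 289.9 * 36.1 = 383033.3 mm^3


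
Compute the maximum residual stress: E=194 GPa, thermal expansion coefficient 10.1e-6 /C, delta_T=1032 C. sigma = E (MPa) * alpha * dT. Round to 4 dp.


sigma = 194*1000 * 10.1e-6 * 1032 = 2022.1008 MPa


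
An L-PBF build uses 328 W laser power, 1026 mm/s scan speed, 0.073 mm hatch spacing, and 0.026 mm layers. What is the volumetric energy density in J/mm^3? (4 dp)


E = 328 / (1026*0.073*0.026) = 168.4342 J/mm^3


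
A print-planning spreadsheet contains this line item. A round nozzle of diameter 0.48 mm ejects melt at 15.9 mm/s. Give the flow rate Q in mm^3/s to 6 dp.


A = pi*(0.48/2)^2 = 0.18095574 mm^2
Q = 0.18095574 * 15.9 = 2.877196 mm^3/s


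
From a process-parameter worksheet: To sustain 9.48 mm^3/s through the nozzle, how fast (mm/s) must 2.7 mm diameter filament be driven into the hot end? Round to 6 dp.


A = pi*(2.7/2)^2 = 5.725553
v = 9.48 / 5.725553 = 1.655735 mm/s


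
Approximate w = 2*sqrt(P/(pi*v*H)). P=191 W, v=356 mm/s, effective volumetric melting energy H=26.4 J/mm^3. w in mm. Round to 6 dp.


w = 2*sqrt(191/(pi*356*26.4)) = 0.160859 mm


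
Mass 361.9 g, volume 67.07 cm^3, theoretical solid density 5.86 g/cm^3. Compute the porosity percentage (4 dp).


rho_part = 361.9 / 67.07 = 5.39585508 g/cm^3
Porosity = (1 - 5.39585508/5.86)*100 = 7.9206 %


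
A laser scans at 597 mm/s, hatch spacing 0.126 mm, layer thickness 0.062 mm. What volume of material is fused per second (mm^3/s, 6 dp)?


Rate = 597 * 0.126 * 0.062 = 4.663764 mm^3/s


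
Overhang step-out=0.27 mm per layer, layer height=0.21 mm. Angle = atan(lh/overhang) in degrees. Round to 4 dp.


angle = atan(0.21/0.27) = 37.875 degrees


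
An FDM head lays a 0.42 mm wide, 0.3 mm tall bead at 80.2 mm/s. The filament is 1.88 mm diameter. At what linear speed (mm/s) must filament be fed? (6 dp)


Q = 0.42 * 0.3 * 80.2 = 10.1052 mm^3/s
A_fil = pi*(1.88/2)^2 = 2.77591127 mm^2
v_feed = 10.1052 / 2.77591127 = 3.640318 mm/s


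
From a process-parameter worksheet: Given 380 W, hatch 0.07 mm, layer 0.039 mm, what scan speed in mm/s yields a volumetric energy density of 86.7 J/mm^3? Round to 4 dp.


v = 380 / (86.7*0.07*0.039) = 1605.4687 mm/s


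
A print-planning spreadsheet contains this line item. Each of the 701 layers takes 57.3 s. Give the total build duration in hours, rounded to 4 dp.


t = 701 * 57.3 / 3600 = 11.1576 hrs


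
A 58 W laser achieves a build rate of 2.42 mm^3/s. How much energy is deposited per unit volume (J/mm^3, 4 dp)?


SE = 58 / 2.42 = 23.9669 J/mm^3


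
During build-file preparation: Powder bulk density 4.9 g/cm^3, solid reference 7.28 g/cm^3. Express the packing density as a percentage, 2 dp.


Packing = (4.9/7.28)*100 = 67.31 %


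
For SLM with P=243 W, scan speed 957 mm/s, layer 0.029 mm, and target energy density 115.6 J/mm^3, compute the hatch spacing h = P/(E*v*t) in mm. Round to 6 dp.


h = 243 / (115.6*957*0.029) = 0.075742 mm


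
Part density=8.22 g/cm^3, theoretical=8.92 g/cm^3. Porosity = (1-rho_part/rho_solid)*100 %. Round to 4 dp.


Porosity = (1-8.22/8.92)*100 = 7.8475 %


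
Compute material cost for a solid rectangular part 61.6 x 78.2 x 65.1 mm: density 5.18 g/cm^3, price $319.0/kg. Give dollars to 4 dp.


V = 61.6 * 78.2 * 65.1 = 313594.512 mm^3 = 313.594512 cm^3
Mass = 313.594512 * 5.18 / 1000 = 1.62441957 kg
Cost = 1.62441957 * 319.0 = 518.1898 $


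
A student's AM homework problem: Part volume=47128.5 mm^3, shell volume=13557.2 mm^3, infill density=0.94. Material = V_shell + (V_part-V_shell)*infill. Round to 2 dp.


V_infill = (47128.5 - 13557.2) * 0.94 = 31557.02
V_total = 13557.2 + 31557.02 = 45114.22 mm^3


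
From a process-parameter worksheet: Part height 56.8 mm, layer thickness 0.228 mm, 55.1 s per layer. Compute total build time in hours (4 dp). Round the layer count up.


Layers = ceil(56.8/0.228) = 250
t = 250 * 55.1 / 3600 = 3.8264 hrs


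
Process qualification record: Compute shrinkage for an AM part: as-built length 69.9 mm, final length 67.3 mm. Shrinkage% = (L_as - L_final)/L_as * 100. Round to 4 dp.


Shrinkage = ((69.9-67.3)/69.9)*100 = 3.7196 %


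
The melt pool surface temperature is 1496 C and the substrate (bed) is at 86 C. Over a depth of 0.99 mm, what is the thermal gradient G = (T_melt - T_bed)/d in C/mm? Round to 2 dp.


G = (1496-86)/0.99 = 1424.24 C/mm


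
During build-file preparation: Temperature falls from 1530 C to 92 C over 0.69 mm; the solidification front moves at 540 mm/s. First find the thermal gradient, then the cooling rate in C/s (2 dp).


G = (1530-92)/0.69 = 2084.05797101 C/mm
CR = 2084.05797101 * 540 = 1125391.3 C/s


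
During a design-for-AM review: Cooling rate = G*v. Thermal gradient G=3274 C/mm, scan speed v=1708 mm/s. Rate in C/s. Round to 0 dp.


CR = 3274 * 1708 = 5591992 C/s


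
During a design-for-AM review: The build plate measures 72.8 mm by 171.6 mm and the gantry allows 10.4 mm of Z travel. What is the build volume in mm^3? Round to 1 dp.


V = 72.8 * 171.6 * 10.4 = 129921.8 mm^3


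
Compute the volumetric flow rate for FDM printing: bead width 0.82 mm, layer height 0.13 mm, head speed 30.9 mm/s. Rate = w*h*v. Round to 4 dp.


Rate = 0.82 * 0.13 * 30.9 = 3.2939 mm^3/s


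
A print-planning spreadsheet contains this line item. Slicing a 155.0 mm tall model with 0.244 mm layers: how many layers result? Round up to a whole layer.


Layers = ceil(155.0/0.244) = 636


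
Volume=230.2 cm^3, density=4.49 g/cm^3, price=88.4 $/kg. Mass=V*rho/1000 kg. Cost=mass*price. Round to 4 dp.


Mass = 230.2*4.49/1000 = 1.033598 kg
Cost = 1.033598 * 88.4 = 91.3701 $


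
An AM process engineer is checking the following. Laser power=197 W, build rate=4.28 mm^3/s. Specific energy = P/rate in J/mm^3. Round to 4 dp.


SE = 197 / 4.28 = 46.028 J/mm^3


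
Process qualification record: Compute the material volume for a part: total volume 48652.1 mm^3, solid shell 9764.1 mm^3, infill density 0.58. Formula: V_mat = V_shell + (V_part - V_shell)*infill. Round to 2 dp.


V_infill = (48652.1 - 9764.1) * 0.58 = 22555.04
V_total = 9764.1 + 22555.04 = 32319.14 mm^3


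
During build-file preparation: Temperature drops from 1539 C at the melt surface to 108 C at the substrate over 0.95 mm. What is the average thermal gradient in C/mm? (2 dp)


G = (1539-108)/0.95 = 1506.32 C/mm


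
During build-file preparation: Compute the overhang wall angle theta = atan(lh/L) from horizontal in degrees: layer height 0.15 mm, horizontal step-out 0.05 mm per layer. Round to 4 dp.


angle = atan(0.15/0.05) = 71.5651 degrees


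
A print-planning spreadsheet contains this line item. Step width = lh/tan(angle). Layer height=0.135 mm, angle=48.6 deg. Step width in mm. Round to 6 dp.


step = 0.135 / tan(48.6) = 0.119019 mm


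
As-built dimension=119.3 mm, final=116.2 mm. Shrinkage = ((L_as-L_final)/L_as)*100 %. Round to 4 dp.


Shrinkage = ((119.3-116.2)/119.3)*100 = 2.5985 %


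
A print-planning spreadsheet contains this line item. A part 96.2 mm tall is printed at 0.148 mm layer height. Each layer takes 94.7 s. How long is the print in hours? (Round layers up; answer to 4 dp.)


Layers = ceil(96.2/0.148) = 650
t = 650 * 94.7 / 3600 = 17.0986 hrs


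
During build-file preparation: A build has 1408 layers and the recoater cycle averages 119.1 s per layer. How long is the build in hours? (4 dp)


t = 1408 * 119.1 / 3600 = 46.5813 hrs


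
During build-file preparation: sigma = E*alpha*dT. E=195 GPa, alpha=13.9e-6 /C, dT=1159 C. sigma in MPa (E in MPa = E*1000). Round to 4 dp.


sigma = 195*1000 * 13.9e-6 * 1159 = 3141.4695 MPa


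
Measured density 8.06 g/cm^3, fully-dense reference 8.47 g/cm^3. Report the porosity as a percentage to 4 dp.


Porosity = (1-8.06/8.47)*100 = 4.8406 %


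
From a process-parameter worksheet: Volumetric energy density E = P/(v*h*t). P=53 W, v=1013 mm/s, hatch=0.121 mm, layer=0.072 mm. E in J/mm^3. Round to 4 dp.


E = 53 / (1013*0.121*0.072) = 6.0055 J/mm^3


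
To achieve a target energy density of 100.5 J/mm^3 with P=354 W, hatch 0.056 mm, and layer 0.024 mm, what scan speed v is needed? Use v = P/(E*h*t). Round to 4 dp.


v = 354 / (100.5*0.056*0.024) = 2620.8244 mm/s


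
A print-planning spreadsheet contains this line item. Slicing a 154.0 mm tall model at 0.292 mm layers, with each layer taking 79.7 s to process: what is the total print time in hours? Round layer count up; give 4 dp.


Layers = ceil(154.0/0.292) = 528
t = 528 * 79.7 / 3600 = 11.6893 hrs


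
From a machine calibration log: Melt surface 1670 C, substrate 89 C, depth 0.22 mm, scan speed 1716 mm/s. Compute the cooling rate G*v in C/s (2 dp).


G = (1670-89)/0.22 = 7186.36363636 C/mm
CR = 7186.36363636 * 1716 = 12331800.0 C/s
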